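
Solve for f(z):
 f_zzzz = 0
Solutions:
 f(z) = C1 + C2*z + C3*z^2 + C4*z^3


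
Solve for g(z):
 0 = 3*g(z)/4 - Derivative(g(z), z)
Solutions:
 g(z) = C1*exp(3*z/4)


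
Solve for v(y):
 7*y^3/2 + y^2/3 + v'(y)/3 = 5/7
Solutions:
 v(y) = C1 - 21*y^4/8 - y^3/3 + 15*y/7


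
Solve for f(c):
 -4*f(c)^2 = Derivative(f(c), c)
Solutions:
 f(c) = 1/(C1 + 4*c)


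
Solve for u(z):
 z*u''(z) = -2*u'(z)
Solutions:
 u(z) = C1 + C2/z


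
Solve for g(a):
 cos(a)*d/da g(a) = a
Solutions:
 g(a) = C1 + Integral(a/cos(a), a)


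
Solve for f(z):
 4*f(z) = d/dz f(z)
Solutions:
 f(z) = C1*exp(4*z)


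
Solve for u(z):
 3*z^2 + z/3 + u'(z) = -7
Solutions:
 u(z) = C1 - z^3 - z^2/6 - 7*z


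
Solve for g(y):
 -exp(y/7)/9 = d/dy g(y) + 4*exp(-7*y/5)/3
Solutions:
 g(y) = C1 - 7*exp(y/7)/9 + 20*exp(-7*y/5)/21


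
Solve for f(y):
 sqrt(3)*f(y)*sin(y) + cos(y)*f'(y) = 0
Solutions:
 f(y) = C1*cos(y)^(sqrt(3))


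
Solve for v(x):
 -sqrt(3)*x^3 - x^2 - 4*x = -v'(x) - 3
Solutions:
 v(x) = C1 + sqrt(3)*x^4/4 + x^3/3 + 2*x^2 - 3*x


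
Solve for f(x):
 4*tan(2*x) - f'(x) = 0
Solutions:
 f(x) = C1 - 2*log(cos(2*x))


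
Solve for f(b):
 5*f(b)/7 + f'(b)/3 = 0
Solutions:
 f(b) = C1*exp(-15*b/7)


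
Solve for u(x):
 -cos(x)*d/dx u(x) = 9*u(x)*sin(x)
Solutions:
 u(x) = C1*cos(x)^9


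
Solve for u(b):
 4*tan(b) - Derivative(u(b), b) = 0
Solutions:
 u(b) = C1 - 4*log(cos(b))


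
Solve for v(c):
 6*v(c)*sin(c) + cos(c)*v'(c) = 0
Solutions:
 v(c) = C1*cos(c)^6


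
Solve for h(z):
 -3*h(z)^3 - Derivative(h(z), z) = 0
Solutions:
 h(z) = -sqrt(2)*sqrt(-1/(C1 - 3*z))/2
 h(z) = sqrt(2)*sqrt(-1/(C1 - 3*z))/2


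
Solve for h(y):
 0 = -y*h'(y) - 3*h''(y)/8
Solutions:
 h(y) = C1 + C2*erf(2*sqrt(3)*y/3)


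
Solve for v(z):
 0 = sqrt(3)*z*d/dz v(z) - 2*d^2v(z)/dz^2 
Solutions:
 v(z) = C1 + C2*erfi(3^(1/4)*z/2)


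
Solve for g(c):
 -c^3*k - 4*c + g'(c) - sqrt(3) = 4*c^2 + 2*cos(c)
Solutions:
 g(c) = C1 + c^4*k/4 + 4*c^3/3 + 2*c^2 + sqrt(3)*c + 2*sin(c)


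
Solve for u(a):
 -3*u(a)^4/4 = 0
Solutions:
 u(a) = 0


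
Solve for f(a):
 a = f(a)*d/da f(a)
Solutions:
 f(a) = -sqrt(C1 + a^2)
 f(a) = sqrt(C1 + a^2)


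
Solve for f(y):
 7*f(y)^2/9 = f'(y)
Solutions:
 f(y) = -9/(C1 + 7*y)


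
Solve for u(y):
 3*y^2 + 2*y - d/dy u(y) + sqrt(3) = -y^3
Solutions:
 u(y) = C1 + y^4/4 + y^3 + y^2 + sqrt(3)*y


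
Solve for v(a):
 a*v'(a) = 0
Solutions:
 v(a) = C1


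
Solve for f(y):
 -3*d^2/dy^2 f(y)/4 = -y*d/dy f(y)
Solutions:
 f(y) = C1 + C2*erfi(sqrt(6)*y/3)


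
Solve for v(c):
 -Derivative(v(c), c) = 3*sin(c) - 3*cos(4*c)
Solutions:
 v(c) = C1 + 3*sin(4*c)/4 + 3*cos(c)


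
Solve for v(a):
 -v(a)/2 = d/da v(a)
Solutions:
 v(a) = C1*exp(-a/2)


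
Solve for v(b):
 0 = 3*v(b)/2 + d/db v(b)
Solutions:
 v(b) = C1*exp(-3*b/2)


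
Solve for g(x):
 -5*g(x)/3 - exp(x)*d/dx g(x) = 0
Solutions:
 g(x) = C1*exp(5*exp(-x)/3)


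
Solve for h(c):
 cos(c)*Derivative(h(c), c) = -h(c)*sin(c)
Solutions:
 h(c) = C1*cos(c)


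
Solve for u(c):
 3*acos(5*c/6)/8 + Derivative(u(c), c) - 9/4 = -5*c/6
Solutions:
 u(c) = C1 - 5*c^2/12 - 3*c*acos(5*c/6)/8 + 9*c/4 + 3*sqrt(36 - 25*c^2)/40


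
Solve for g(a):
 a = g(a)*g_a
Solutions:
 g(a) = -sqrt(C1 + a^2)
 g(a) = sqrt(C1 + a^2)


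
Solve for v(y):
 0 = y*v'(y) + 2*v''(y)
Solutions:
 v(y) = C1 + C2*erf(y/2)


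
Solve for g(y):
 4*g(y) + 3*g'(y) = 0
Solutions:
 g(y) = C1*exp(-4*y/3)


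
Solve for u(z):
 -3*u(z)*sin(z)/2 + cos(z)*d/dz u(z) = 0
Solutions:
 u(z) = C1/cos(z)^(3/2)


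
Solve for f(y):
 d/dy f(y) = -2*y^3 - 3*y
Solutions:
 f(y) = C1 - y^4/2 - 3*y^2/2


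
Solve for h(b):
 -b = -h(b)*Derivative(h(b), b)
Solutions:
 h(b) = -sqrt(C1 + b^2)
 h(b) = sqrt(C1 + b^2)


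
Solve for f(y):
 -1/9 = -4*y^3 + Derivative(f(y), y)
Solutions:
 f(y) = C1 + y^4 - y/9


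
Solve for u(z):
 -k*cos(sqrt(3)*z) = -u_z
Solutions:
 u(z) = C1 + sqrt(3)*k*sin(sqrt(3)*z)/3


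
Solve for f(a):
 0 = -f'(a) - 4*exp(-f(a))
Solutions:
 f(a) = log(C1 - 4*a)


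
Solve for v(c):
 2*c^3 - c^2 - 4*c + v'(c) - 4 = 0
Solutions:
 v(c) = C1 - c^4/2 + c^3/3 + 2*c^2 + 4*c


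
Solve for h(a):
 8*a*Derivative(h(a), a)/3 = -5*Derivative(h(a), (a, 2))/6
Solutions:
 h(a) = C1 + C2*erf(2*sqrt(10)*a/5)


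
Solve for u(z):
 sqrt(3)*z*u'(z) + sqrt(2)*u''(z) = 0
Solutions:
 u(z) = C1 + C2*erf(6^(1/4)*z/2)


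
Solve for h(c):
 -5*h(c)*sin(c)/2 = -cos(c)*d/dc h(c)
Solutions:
 h(c) = C1/cos(c)^(5/2)


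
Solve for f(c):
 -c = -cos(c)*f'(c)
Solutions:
 f(c) = C1 + Integral(c/cos(c), c)


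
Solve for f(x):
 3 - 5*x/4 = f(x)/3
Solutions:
 f(x) = 9 - 15*x/4


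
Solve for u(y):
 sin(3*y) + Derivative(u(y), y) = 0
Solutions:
 u(y) = C1 + cos(3*y)/3


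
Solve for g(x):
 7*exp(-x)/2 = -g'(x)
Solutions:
 g(x) = C1 + 7*exp(-x)/2


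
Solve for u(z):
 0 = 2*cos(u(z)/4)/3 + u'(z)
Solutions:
 2*z/3 - 2*log(sin(u(z)/4) - 1) + 2*log(sin(u(z)/4) + 1) = C1


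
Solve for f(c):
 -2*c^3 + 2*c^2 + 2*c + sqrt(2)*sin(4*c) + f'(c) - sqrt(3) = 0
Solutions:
 f(c) = C1 + c^4/2 - 2*c^3/3 - c^2 + sqrt(3)*c + sqrt(2)*cos(4*c)/4


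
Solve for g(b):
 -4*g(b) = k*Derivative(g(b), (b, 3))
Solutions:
 g(b) = C1*exp(2^(2/3)*b*(-1/k)^(1/3)) + C2*exp(2^(2/3)*b*(-1/k)^(1/3)*(-1 + sqrt(3)*I)/2) + C3*exp(-2^(2/3)*b*(-1/k)^(1/3)*(1 + sqrt(3)*I)/2)


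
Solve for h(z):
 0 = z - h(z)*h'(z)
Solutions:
 h(z) = -sqrt(C1 + z^2)
 h(z) = sqrt(C1 + z^2)


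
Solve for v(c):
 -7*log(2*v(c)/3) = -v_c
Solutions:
 -Integral(1/(log(_y) - log(3) + log(2)), (_y, v(c)))/7 = C1 - c


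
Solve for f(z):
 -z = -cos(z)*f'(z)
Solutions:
 f(z) = C1 + Integral(z/cos(z), z)


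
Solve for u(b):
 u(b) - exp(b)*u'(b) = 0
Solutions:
 u(b) = C1*exp(-exp(-b))


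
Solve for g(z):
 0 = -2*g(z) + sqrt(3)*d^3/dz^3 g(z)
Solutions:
 g(z) = C3*exp(2^(1/3)*3^(5/6)*z/3) + (C1*sin(6^(1/3)*z/2) + C2*cos(6^(1/3)*z/2))*exp(-2^(1/3)*3^(5/6)*z/6)


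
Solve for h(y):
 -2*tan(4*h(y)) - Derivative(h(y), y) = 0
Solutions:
 h(y) = -asin(C1*exp(-8*y))/4 + pi/4
 h(y) = asin(C1*exp(-8*y))/4


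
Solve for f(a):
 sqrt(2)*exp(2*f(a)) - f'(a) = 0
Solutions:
 f(a) = log(-sqrt(-1/(C1 + sqrt(2)*a))) - log(2)/2
 f(a) = log(-1/(C1 + sqrt(2)*a))/2 - log(2)/2


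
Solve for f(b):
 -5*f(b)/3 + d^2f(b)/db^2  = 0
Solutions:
 f(b) = C1*exp(-sqrt(15)*b/3) + C2*exp(sqrt(15)*b/3)


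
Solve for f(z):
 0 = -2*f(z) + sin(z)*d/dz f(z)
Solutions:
 f(z) = C1*(cos(z) - 1)/(cos(z) + 1)


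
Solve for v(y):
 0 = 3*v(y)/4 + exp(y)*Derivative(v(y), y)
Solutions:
 v(y) = C1*exp(3*exp(-y)/4)


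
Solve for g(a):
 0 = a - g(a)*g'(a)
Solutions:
 g(a) = -sqrt(C1 + a^2)
 g(a) = sqrt(C1 + a^2)


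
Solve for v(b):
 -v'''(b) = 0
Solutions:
 v(b) = C1 + C2*b + C3*b^2


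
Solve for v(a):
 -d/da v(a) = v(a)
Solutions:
 v(a) = C1*exp(-a)


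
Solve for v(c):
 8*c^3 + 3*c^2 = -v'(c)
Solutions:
 v(c) = C1 - 2*c^4 - c^3


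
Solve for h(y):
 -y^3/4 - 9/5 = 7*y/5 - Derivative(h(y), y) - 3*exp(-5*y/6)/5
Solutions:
 h(y) = C1 + y^4/16 + 7*y^2/10 + 9*y/5 + 18*exp(-5*y/6)/25


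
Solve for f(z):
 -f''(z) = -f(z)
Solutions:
 f(z) = C1*exp(-z) + C2*exp(z)


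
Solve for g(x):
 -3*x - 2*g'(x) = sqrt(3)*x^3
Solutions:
 g(x) = C1 - sqrt(3)*x^4/8 - 3*x^2/4


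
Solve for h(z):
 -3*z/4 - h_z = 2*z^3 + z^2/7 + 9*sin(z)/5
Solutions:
 h(z) = C1 - z^4/2 - z^3/21 - 3*z^2/8 + 9*cos(z)/5


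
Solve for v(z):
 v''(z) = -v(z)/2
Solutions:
 v(z) = C1*sin(sqrt(2)*z/2) + C2*cos(sqrt(2)*z/2)


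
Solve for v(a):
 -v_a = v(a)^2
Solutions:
 v(a) = 1/(C1 + a)


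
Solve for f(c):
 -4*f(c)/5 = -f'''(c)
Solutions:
 f(c) = C3*exp(10^(2/3)*c/5) + (C1*sin(10^(2/3)*sqrt(3)*c/10) + C2*cos(10^(2/3)*sqrt(3)*c/10))*exp(-10^(2/3)*c/10)


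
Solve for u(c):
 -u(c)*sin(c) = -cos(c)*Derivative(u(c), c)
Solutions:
 u(c) = C1/cos(c)


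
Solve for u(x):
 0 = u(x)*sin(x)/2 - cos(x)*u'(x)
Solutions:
 u(x) = C1/sqrt(cos(x))


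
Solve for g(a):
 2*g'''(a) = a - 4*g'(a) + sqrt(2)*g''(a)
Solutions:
 g(a) = C1 + a^2/8 + sqrt(2)*a/16 + (C2*sin(sqrt(30)*a/4) + C3*cos(sqrt(30)*a/4))*exp(sqrt(2)*a/4)


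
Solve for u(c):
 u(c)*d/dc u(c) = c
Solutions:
 u(c) = -sqrt(C1 + c^2)
 u(c) = sqrt(C1 + c^2)


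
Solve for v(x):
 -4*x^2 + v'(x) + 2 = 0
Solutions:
 v(x) = C1 + 4*x^3/3 - 2*x


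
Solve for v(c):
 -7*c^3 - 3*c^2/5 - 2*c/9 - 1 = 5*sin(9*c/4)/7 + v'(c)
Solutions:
 v(c) = C1 - 7*c^4/4 - c^3/5 - c^2/9 - c + 20*cos(9*c/4)/63


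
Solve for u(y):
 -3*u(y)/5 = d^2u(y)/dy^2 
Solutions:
 u(y) = C1*sin(sqrt(15)*y/5) + C2*cos(sqrt(15)*y/5)


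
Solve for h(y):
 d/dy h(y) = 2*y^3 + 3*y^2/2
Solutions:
 h(y) = C1 + y^4/2 + y^3/2


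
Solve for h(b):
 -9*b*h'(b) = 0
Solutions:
 h(b) = C1


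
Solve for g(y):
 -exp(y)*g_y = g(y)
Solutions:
 g(y) = C1*exp(exp(-y))


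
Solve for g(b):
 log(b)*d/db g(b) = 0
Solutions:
 g(b) = C1


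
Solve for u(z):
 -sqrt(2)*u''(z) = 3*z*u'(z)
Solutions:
 u(z) = C1 + C2*erf(2^(1/4)*sqrt(3)*z/2)


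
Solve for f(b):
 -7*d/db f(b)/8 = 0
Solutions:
 f(b) = C1


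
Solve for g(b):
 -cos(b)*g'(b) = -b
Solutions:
 g(b) = C1 + Integral(b/cos(b), b)


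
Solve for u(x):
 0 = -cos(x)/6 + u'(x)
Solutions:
 u(x) = C1 + sin(x)/6


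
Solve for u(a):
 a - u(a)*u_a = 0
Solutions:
 u(a) = -sqrt(C1 + a^2)
 u(a) = sqrt(C1 + a^2)


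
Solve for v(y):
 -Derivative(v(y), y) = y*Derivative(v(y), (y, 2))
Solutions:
 v(y) = C1 + C2*log(y)


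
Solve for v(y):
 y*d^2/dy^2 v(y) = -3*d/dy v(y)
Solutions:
 v(y) = C1 + C2/y^2


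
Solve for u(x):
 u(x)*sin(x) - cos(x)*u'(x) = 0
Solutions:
 u(x) = C1/cos(x)


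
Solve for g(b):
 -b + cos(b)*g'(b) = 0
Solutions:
 g(b) = C1 + Integral(b/cos(b), b)


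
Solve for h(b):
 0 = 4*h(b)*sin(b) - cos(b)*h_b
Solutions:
 h(b) = C1/cos(b)^4


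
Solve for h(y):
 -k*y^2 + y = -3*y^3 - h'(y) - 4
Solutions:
 h(y) = C1 + k*y^3/3 - 3*y^4/4 - y^2/2 - 4*y


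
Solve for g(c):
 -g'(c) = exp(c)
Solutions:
 g(c) = C1 - exp(c)


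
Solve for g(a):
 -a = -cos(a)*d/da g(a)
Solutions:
 g(a) = C1 + Integral(a/cos(a), a)


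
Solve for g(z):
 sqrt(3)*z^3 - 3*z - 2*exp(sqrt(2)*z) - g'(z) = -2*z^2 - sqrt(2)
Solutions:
 g(z) = C1 + sqrt(3)*z^4/4 + 2*z^3/3 - 3*z^2/2 + sqrt(2)*z - sqrt(2)*exp(sqrt(2)*z)


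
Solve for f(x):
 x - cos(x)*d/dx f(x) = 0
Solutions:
 f(x) = C1 + Integral(x/cos(x), x)


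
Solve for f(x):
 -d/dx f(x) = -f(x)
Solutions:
 f(x) = C1*exp(x)


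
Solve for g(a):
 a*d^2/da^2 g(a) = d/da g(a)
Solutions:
 g(a) = C1 + C2*a^2


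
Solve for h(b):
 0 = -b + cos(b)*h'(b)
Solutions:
 h(b) = C1 + Integral(b/cos(b), b)


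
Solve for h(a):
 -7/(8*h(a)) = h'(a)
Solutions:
 h(a) = -sqrt(C1 - 7*a)/2
 h(a) = sqrt(C1 - 7*a)/2


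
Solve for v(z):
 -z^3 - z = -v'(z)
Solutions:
 v(z) = C1 + z^4/4 + z^2/2


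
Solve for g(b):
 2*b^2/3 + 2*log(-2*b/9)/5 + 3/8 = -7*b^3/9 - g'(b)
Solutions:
 g(b) = C1 - 7*b^4/36 - 2*b^3/9 - 2*b*log(-b)/5 + b*(-16*log(2) + 1 + 32*log(3))/40


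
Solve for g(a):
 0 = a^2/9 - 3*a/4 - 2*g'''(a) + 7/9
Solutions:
 g(a) = C1 + C2*a + C3*a^2 + a^5/1080 - a^4/64 + 7*a^3/108


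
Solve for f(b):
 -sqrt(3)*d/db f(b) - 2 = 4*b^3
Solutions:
 f(b) = C1 - sqrt(3)*b^4/3 - 2*sqrt(3)*b/3


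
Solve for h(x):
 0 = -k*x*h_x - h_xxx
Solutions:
 h(x) = C1 + Integral(C2*airyai(x*(-k)^(1/3)) + C3*airybi(x*(-k)^(1/3)), x)


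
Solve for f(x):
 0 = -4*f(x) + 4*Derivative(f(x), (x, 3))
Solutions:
 f(x) = C3*exp(x) + (C1*sin(sqrt(3)*x/2) + C2*cos(sqrt(3)*x/2))*exp(-x/2)


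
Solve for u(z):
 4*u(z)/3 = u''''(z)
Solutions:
 u(z) = C1*exp(-sqrt(2)*3^(3/4)*z/3) + C2*exp(sqrt(2)*3^(3/4)*z/3) + C3*sin(sqrt(2)*3^(3/4)*z/3) + C4*cos(sqrt(2)*3^(3/4)*z/3)


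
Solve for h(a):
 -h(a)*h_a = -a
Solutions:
 h(a) = -sqrt(C1 + a^2)
 h(a) = sqrt(C1 + a^2)


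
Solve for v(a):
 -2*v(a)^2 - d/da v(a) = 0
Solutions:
 v(a) = 1/(C1 + 2*a)


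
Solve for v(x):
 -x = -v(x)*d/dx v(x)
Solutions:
 v(x) = -sqrt(C1 + x^2)
 v(x) = sqrt(C1 + x^2)


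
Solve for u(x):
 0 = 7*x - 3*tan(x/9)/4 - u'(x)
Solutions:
 u(x) = C1 + 7*x^2/2 + 27*log(cos(x/9))/4


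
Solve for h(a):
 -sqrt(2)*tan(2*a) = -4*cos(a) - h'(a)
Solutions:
 h(a) = C1 - sqrt(2)*log(cos(2*a))/2 - 4*sin(a)


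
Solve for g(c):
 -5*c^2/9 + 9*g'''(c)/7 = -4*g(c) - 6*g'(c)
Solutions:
 g(c) = C1*exp(-14^(1/3)*c*(-(3 + sqrt(23))^(1/3) + 14^(1/3)/(3 + sqrt(23))^(1/3))/6)*sin(14^(1/3)*sqrt(3)*c*(14^(1/3)/(3 + sqrt(23))^(1/3) + (3 + sqrt(23))^(1/3))/6) + C2*exp(-14^(1/3)*c*(-(3 + sqrt(23))^(1/3) + 14^(1/3)/(3 + sqrt(23))^(1/3))/6)*cos(14^(1/3)*sqrt(3)*c*(14^(1/3)/(3 + sqrt(23))^(1/3) + (3 + sqrt(23))^(1/3))/6) + C3*exp(14^(1/3)*c*(-(3 + sqrt(23))^(1/3) + 14^(1/3)/(3 + sqrt(23))^(1/3))/3) + 5*c^2/36 - 5*c/12 + 5/8


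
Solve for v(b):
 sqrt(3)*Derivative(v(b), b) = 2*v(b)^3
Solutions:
 v(b) = -sqrt(6)*sqrt(-1/(C1 + 2*sqrt(3)*b))/2
 v(b) = sqrt(6)*sqrt(-1/(C1 + 2*sqrt(3)*b))/2


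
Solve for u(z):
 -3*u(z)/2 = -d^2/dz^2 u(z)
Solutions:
 u(z) = C1*exp(-sqrt(6)*z/2) + C2*exp(sqrt(6)*z/2)


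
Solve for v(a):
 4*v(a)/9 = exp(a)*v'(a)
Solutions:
 v(a) = C1*exp(-4*exp(-a)/9)


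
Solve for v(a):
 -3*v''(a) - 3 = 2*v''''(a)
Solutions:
 v(a) = C1 + C2*a + C3*sin(sqrt(6)*a/2) + C4*cos(sqrt(6)*a/2) - a^2/2


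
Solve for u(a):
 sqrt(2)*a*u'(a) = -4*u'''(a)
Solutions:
 u(a) = C1 + Integral(C2*airyai(-sqrt(2)*a/2) + C3*airybi(-sqrt(2)*a/2), a)


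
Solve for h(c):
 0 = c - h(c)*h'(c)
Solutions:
 h(c) = -sqrt(C1 + c^2)
 h(c) = sqrt(C1 + c^2)


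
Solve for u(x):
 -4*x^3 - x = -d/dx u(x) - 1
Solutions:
 u(x) = C1 + x^4 + x^2/2 - x


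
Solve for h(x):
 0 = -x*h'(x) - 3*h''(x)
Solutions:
 h(x) = C1 + C2*erf(sqrt(6)*x/6)


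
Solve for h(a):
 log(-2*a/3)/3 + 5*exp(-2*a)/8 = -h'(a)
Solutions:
 h(a) = C1 - a*log(-a)/3 + a*(-log(2) + 1 + log(3))/3 + 5*exp(-2*a)/16


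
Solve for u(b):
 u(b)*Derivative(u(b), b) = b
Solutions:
 u(b) = -sqrt(C1 + b^2)
 u(b) = sqrt(C1 + b^2)


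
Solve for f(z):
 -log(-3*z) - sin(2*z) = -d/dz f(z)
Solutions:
 f(z) = C1 + z*log(-z) - z + z*log(3) - cos(2*z)/2


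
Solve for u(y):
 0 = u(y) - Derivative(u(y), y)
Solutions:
 u(y) = C1*exp(y)


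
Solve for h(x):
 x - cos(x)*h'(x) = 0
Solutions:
 h(x) = C1 + Integral(x/cos(x), x)


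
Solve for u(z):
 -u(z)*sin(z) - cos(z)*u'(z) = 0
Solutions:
 u(z) = C1*cos(z)


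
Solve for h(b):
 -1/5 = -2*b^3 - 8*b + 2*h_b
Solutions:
 h(b) = C1 + b^4/4 + 2*b^2 - b/10


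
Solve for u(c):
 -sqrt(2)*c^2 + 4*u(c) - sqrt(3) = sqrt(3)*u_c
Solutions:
 u(c) = C1*exp(4*sqrt(3)*c/3) + sqrt(2)*c^2/4 + sqrt(6)*c/8 + 3*sqrt(2)/32 + sqrt(3)/4


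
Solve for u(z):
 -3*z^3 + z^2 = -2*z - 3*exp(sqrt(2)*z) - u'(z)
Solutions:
 u(z) = C1 + 3*z^4/4 - z^3/3 - z^2 - 3*sqrt(2)*exp(sqrt(2)*z)/2


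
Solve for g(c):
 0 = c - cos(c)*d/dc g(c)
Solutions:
 g(c) = C1 + Integral(c/cos(c), c)


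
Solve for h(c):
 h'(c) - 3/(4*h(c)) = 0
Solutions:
 h(c) = -sqrt(C1 + 6*c)/2
 h(c) = sqrt(C1 + 6*c)/2


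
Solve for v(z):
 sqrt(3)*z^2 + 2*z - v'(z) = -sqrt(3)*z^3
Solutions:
 v(z) = C1 + sqrt(3)*z^4/4 + sqrt(3)*z^3/3 + z^2


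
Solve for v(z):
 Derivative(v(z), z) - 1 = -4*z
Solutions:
 v(z) = C1 - 2*z^2 + z


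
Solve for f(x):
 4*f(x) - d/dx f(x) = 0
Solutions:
 f(x) = C1*exp(4*x)


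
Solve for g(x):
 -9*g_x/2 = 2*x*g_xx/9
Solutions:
 g(x) = C1 + C2/x^(77/4)


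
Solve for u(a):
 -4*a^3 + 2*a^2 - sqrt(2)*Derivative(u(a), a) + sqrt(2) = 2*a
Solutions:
 u(a) = C1 - sqrt(2)*a^4/2 + sqrt(2)*a^3/3 - sqrt(2)*a^2/2 + a


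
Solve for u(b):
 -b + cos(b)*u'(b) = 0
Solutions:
 u(b) = C1 + Integral(b/cos(b), b)


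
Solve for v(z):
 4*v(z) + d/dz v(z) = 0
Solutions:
 v(z) = C1*exp(-4*z)


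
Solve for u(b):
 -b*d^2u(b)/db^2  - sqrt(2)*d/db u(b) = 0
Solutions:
 u(b) = C1 + C2*b^(1 - sqrt(2))


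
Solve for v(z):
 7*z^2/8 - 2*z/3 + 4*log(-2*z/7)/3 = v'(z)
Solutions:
 v(z) = C1 + 7*z^3/24 - z^2/3 + 4*z*log(-z)/3 + 4*z*(-log(7) - 1 + log(2))/3


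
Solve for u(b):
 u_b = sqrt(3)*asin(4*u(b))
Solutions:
 Integral(1/asin(4*_y), (_y, u(b))) = C1 + sqrt(3)*b


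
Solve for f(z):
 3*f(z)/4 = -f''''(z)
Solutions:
 f(z) = (C1*sin(3^(1/4)*z/2) + C2*cos(3^(1/4)*z/2))*exp(-3^(1/4)*z/2) + (C3*sin(3^(1/4)*z/2) + C4*cos(3^(1/4)*z/2))*exp(3^(1/4)*z/2)


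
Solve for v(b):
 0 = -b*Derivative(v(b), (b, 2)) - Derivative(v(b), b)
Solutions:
 v(b) = C1 + C2*log(b)


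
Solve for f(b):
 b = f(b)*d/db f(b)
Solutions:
 f(b) = -sqrt(C1 + b^2)
 f(b) = sqrt(C1 + b^2)


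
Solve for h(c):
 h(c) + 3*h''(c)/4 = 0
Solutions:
 h(c) = C1*sin(2*sqrt(3)*c/3) + C2*cos(2*sqrt(3)*c/3)


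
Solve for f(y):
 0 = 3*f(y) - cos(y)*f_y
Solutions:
 f(y) = C1*(sin(y) + 1)^(3/2)/(sin(y) - 1)^(3/2)


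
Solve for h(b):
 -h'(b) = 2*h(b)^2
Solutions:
 h(b) = 1/(C1 + 2*b)


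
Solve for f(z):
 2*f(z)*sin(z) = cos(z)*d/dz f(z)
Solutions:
 f(z) = C1/cos(z)^2


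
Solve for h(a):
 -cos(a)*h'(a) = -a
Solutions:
 h(a) = C1 + Integral(a/cos(a), a)


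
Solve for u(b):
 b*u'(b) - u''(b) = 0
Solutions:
 u(b) = C1 + C2*erfi(sqrt(2)*b/2)


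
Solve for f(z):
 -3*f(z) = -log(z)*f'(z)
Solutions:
 f(z) = C1*exp(3*li(z))


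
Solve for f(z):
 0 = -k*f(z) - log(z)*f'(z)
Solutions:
 f(z) = C1*exp(-k*li(z))


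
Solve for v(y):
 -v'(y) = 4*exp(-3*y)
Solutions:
 v(y) = C1 + 4*exp(-3*y)/3


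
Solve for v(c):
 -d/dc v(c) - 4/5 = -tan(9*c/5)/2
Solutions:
 v(c) = C1 - 4*c/5 - 5*log(cos(9*c/5))/18


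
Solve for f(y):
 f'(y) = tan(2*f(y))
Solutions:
 f(y) = -asin(C1*exp(2*y))/2 + pi/2
 f(y) = asin(C1*exp(2*y))/2


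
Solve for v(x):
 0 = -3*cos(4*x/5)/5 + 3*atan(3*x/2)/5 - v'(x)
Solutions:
 v(x) = C1 + 3*x*atan(3*x/2)/5 - log(9*x^2 + 4)/5 - 3*sin(4*x/5)/4


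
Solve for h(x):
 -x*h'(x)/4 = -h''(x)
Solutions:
 h(x) = C1 + C2*erfi(sqrt(2)*x/4)


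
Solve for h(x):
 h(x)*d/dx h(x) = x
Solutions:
 h(x) = -sqrt(C1 + x^2)
 h(x) = sqrt(C1 + x^2)


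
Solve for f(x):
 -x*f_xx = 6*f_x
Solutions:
 f(x) = C1 + C2/x^5


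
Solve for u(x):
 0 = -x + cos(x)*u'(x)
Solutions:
 u(x) = C1 + Integral(x/cos(x), x)


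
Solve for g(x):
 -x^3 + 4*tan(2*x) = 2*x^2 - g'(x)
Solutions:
 g(x) = C1 + x^4/4 + 2*x^3/3 + 2*log(cos(2*x))


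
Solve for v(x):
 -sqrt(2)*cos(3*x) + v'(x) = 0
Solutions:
 v(x) = C1 + sqrt(2)*sin(3*x)/3


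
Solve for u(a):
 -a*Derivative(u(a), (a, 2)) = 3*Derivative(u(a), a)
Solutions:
 u(a) = C1 + C2/a^2


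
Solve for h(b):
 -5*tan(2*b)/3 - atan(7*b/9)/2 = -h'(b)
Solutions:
 h(b) = C1 + b*atan(7*b/9)/2 - 9*log(49*b^2 + 81)/28 - 5*log(cos(2*b))/6


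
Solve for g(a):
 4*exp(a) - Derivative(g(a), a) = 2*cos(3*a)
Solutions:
 g(a) = C1 + 4*exp(a) - 2*sin(3*a)/3


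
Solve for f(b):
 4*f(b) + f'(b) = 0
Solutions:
 f(b) = C1*exp(-4*b)


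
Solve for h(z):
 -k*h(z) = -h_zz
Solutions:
 h(z) = C1*exp(-sqrt(k)*z) + C2*exp(sqrt(k)*z)


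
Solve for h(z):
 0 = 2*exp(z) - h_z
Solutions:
 h(z) = C1 + 2*exp(z)


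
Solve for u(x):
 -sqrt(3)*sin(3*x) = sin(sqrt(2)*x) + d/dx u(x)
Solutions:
 u(x) = C1 + sqrt(3)*cos(3*x)/3 + sqrt(2)*cos(sqrt(2)*x)/2


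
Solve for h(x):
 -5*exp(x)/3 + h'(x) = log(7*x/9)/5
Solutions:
 h(x) = C1 + x*log(x)/5 + x*(-2*log(3) - 1 + log(7))/5 + 5*exp(x)/3


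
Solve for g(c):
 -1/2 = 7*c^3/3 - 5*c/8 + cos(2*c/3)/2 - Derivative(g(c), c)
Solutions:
 g(c) = C1 + 7*c^4/12 - 5*c^2/16 + c/2 + 3*sin(2*c/3)/4


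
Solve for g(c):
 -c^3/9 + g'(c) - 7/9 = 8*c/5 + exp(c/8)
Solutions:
 g(c) = C1 + c^4/36 + 4*c^2/5 + 7*c/9 + 8*exp(c/8)


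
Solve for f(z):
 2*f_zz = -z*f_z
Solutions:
 f(z) = C1 + C2*erf(z/2)


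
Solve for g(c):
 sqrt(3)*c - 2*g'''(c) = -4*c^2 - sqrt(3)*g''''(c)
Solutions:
 g(c) = C1 + C2*c + C3*c^2 + C4*exp(2*sqrt(3)*c/3) + c^5/30 + 5*sqrt(3)*c^4/48 + 5*c^3/8


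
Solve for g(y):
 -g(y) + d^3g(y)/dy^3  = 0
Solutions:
 g(y) = C3*exp(y) + (C1*sin(sqrt(3)*y/2) + C2*cos(sqrt(3)*y/2))*exp(-y/2)


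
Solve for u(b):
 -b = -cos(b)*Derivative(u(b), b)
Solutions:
 u(b) = C1 + Integral(b/cos(b), b)


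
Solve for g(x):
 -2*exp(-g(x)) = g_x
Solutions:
 g(x) = log(C1 - 2*x)


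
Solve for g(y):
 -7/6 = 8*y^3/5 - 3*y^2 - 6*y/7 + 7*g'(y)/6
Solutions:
 g(y) = C1 - 12*y^4/35 + 6*y^3/7 + 18*y^2/49 - y


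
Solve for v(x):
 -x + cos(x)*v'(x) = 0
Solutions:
 v(x) = C1 + Integral(x/cos(x), x)


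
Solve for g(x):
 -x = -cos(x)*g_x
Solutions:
 g(x) = C1 + Integral(x/cos(x), x)


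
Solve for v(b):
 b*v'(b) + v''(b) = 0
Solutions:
 v(b) = C1 + C2*erf(sqrt(2)*b/2)


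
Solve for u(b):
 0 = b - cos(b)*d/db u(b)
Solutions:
 u(b) = C1 + Integral(b/cos(b), b)


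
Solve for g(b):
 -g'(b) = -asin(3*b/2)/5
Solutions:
 g(b) = C1 + b*asin(3*b/2)/5 + sqrt(4 - 9*b^2)/15


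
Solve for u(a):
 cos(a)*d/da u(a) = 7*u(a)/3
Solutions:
 u(a) = C1*(sin(a) + 1)^(7/6)/(sin(a) - 1)^(7/6)


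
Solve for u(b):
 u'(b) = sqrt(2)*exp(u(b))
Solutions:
 u(b) = log(-1/(C1 + sqrt(2)*b))


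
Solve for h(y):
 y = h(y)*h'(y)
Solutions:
 h(y) = -sqrt(C1 + y^2)
 h(y) = sqrt(C1 + y^2)


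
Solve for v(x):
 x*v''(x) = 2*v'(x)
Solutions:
 v(x) = C1 + C2*x^3


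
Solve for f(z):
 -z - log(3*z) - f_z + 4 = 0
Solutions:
 f(z) = C1 - z^2/2 - z*log(z) - z*log(3) + 5*z


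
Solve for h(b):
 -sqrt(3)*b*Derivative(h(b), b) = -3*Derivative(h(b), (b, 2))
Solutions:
 h(b) = C1 + C2*erfi(sqrt(2)*3^(3/4)*b/6)


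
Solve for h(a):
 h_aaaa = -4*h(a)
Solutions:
 h(a) = (C1*sin(a) + C2*cos(a))*exp(-a) + (C3*sin(a) + C4*cos(a))*exp(a)


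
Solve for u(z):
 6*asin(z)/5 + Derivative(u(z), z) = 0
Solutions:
 u(z) = C1 - 6*z*asin(z)/5 - 6*sqrt(1 - z^2)/5


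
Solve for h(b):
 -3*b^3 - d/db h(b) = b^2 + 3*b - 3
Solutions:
 h(b) = C1 - 3*b^4/4 - b^3/3 - 3*b^2/2 + 3*b


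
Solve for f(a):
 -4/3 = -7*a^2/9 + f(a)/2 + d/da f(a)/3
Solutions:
 f(a) = C1*exp(-3*a/2) + 14*a^2/9 - 56*a/27 - 104/81


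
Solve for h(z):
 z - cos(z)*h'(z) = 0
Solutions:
 h(z) = C1 + Integral(z/cos(z), z)


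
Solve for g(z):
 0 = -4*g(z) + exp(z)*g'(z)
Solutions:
 g(z) = C1*exp(-4*exp(-z))


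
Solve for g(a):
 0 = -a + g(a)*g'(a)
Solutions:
 g(a) = -sqrt(C1 + a^2)
 g(a) = sqrt(C1 + a^2)


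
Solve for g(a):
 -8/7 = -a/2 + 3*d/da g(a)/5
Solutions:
 g(a) = C1 + 5*a^2/12 - 40*a/21


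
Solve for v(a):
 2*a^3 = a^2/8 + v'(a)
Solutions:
 v(a) = C1 + a^4/2 - a^3/24


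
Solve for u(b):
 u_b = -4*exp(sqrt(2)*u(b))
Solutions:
 u(b) = sqrt(2)*(2*log(1/(C1 + 4*b)) - log(2))/4


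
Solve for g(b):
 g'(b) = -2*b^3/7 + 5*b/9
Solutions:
 g(b) = C1 - b^4/14 + 5*b^2/18


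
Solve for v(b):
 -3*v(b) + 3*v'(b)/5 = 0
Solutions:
 v(b) = C1*exp(5*b)


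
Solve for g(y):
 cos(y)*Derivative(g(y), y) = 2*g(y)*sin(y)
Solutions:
 g(y) = C1/cos(y)^2


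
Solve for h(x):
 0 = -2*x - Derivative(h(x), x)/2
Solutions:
 h(x) = C1 - 2*x^2


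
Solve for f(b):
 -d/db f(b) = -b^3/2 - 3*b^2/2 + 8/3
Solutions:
 f(b) = C1 + b^4/8 + b^3/2 - 8*b/3


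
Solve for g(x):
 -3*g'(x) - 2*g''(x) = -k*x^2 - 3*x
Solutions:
 g(x) = C1 + C2*exp(-3*x/2) + k*x^3/9 - 2*k*x^2/9 + 8*k*x/27 + x^2/2 - 2*x/3


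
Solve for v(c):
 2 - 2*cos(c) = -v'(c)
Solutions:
 v(c) = C1 - 2*c + 2*sin(c)


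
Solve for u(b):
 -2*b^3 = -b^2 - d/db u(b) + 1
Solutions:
 u(b) = C1 + b^4/2 - b^3/3 + b


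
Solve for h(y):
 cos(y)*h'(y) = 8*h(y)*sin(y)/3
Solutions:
 h(y) = C1/cos(y)^(8/3)


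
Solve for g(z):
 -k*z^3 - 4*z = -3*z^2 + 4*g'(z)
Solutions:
 g(z) = C1 - k*z^4/16 + z^3/4 - z^2/2


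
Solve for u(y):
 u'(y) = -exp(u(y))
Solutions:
 u(y) = log(1/(C1 + y))


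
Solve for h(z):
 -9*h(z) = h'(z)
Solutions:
 h(z) = C1*exp(-9*z)


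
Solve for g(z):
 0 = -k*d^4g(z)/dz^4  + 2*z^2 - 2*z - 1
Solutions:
 g(z) = C1 + C2*z + C3*z^2 + C4*z^3 + z^6/(180*k) - z^5/(60*k) - z^4/(24*k)


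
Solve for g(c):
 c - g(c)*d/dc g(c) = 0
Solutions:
 g(c) = -sqrt(C1 + c^2)
 g(c) = sqrt(C1 + c^2)


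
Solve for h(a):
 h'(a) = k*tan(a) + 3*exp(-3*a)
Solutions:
 h(a) = C1 + k*log(tan(a)^2 + 1)/2 - exp(-3*a)


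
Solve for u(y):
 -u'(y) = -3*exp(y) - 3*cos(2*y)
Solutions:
 u(y) = C1 + 3*exp(y) + 3*sin(2*y)/2


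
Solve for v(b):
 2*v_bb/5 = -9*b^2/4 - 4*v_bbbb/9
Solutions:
 v(b) = C1 + C2*b + C3*sin(3*sqrt(10)*b/10) + C4*cos(3*sqrt(10)*b/10) - 15*b^4/32 + 25*b^2/4


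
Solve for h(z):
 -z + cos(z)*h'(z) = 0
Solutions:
 h(z) = C1 + Integral(z/cos(z), z)


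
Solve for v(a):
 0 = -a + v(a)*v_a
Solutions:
 v(a) = -sqrt(C1 + a^2)
 v(a) = sqrt(C1 + a^2)


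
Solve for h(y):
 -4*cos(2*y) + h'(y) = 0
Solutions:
 h(y) = C1 + 2*sin(2*y)


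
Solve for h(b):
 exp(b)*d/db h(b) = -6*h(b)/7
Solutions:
 h(b) = C1*exp(6*exp(-b)/7)


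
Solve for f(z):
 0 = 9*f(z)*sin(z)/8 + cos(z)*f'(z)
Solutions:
 f(z) = C1*cos(z)^(9/8)


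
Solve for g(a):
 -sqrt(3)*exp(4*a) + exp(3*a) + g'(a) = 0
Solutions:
 g(a) = C1 + sqrt(3)*exp(4*a)/4 - exp(3*a)/3


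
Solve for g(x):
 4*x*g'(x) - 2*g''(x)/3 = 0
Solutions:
 g(x) = C1 + C2*erfi(sqrt(3)*x)


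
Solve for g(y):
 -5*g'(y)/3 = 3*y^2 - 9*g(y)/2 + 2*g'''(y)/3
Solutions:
 g(y) = C1*exp(3^(1/3)*y*(-(243 + sqrt(62049))^(1/3) + 10*3^(1/3)/(243 + sqrt(62049))^(1/3))/12)*sin(3^(1/6)*y*(30/(243 + sqrt(62049))^(1/3) + 3^(2/3)*(243 + sqrt(62049))^(1/3))/12) + C2*exp(3^(1/3)*y*(-(243 + sqrt(62049))^(1/3) + 10*3^(1/3)/(243 + sqrt(62049))^(1/3))/12)*cos(3^(1/6)*y*(30/(243 + sqrt(62049))^(1/3) + 3^(2/3)*(243 + sqrt(62049))^(1/3))/12) + C3*exp(-3^(1/3)*y*(-(243 + sqrt(62049))^(1/3) + 10*3^(1/3)/(243 + sqrt(62049))^(1/3))/6) + 2*y^2/3 + 40*y/81 + 400/2187


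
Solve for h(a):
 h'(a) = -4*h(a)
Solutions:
 h(a) = C1*exp(-4*a)


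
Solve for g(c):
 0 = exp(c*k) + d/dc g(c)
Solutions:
 g(c) = C1 - exp(c*k)/k


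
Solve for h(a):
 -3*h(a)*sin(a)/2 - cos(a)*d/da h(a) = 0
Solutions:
 h(a) = C1*cos(a)^(3/2)


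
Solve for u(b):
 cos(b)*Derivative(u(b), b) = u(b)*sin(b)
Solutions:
 u(b) = C1/cos(b)


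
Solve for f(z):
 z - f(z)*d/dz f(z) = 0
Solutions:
 f(z) = -sqrt(C1 + z^2)
 f(z) = sqrt(C1 + z^2)


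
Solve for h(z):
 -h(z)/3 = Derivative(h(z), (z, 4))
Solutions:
 h(z) = (C1*sin(sqrt(2)*3^(3/4)*z/6) + C2*cos(sqrt(2)*3^(3/4)*z/6))*exp(-sqrt(2)*3^(3/4)*z/6) + (C3*sin(sqrt(2)*3^(3/4)*z/6) + C4*cos(sqrt(2)*3^(3/4)*z/6))*exp(sqrt(2)*3^(3/4)*z/6)


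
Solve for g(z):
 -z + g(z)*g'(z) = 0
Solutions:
 g(z) = -sqrt(C1 + z^2)
 g(z) = sqrt(C1 + z^2)


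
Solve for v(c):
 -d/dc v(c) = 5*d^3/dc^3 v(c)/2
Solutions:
 v(c) = C1 + C2*sin(sqrt(10)*c/5) + C3*cos(sqrt(10)*c/5)


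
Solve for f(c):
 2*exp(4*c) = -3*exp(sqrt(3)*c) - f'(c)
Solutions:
 f(c) = C1 - exp(4*c)/2 - sqrt(3)*exp(sqrt(3)*c)


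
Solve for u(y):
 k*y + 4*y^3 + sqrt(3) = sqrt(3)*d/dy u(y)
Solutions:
 u(y) = C1 + sqrt(3)*k*y^2/6 + sqrt(3)*y^4/3 + y


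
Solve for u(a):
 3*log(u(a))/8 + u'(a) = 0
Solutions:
 li(u(a)) = C1 - 3*a/8


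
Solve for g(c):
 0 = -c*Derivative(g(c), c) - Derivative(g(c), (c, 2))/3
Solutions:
 g(c) = C1 + C2*erf(sqrt(6)*c/2)


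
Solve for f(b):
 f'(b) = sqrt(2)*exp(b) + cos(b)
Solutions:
 f(b) = C1 + sqrt(2)*exp(b) + sin(b)


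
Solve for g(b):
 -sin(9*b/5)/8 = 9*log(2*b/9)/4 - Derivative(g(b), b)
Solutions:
 g(b) = C1 + 9*b*log(b)/4 - 9*b*log(3)/2 - 9*b/4 + 9*b*log(2)/4 - 5*cos(9*b/5)/72


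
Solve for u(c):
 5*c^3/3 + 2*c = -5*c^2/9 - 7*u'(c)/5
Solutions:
 u(c) = C1 - 25*c^4/84 - 25*c^3/189 - 5*c^2/7


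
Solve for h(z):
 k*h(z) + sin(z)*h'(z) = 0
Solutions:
 h(z) = C1*exp(k*(-log(cos(z) - 1) + log(cos(z) + 1))/2)


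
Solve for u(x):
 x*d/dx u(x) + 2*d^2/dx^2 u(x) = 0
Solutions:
 u(x) = C1 + C2*erf(x/2)


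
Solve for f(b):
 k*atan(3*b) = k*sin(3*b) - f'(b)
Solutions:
 f(b) = C1 - k*(b*atan(3*b) - log(9*b^2 + 1)/6 + cos(3*b)/3)


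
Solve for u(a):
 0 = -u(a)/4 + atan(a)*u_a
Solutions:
 u(a) = C1*exp(Integral(1/atan(a), a)/4)


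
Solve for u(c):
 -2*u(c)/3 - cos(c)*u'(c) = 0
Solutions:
 u(c) = C1*(sin(c) - 1)^(1/3)/(sin(c) + 1)^(1/3)


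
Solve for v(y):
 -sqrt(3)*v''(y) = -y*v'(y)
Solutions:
 v(y) = C1 + C2*erfi(sqrt(2)*3^(3/4)*y/6)


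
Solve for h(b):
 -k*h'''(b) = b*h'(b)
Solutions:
 h(b) = C1 + Integral(C2*airyai(b*(-1/k)^(1/3)) + C3*airybi(b*(-1/k)^(1/3)), b)


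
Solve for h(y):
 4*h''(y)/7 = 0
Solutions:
 h(y) = C1 + C2*y


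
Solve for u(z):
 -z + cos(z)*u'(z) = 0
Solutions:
 u(z) = C1 + Integral(z/cos(z), z)


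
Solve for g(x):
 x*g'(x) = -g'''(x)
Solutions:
 g(x) = C1 + Integral(C2*airyai(-x) + C3*airybi(-x), x)


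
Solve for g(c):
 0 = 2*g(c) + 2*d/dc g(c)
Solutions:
 g(c) = C1*exp(-c)


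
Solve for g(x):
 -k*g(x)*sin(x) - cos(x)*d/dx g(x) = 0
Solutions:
 g(x) = C1*exp(k*log(cos(x)))


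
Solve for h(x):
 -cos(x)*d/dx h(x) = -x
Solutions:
 h(x) = C1 + Integral(x/cos(x), x)


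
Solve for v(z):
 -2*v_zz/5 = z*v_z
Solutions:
 v(z) = C1 + C2*erf(sqrt(5)*z/2)


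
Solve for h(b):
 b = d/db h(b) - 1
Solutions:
 h(b) = C1 + b^2/2 + b


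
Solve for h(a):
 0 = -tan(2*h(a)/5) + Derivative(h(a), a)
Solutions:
 h(a) = -5*asin(C1*exp(2*a/5))/2 + 5*pi/2
 h(a) = 5*asin(C1*exp(2*a/5))/2


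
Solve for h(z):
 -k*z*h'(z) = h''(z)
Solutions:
 h(z) = Piecewise((-sqrt(2)*sqrt(pi)*C1*erf(sqrt(2)*sqrt(k)*z/2)/(2*sqrt(k)) - C2, (k > 0) | (k < 0)), (-C1*z - C2, True))


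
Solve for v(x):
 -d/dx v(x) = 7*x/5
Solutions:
 v(x) = C1 - 7*x^2/10


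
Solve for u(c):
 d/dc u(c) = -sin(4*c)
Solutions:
 u(c) = C1 + cos(4*c)/4


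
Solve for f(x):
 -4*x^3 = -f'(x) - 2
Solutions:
 f(x) = C1 + x^4 - 2*x


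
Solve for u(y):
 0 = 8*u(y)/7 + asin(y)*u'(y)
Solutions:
 u(y) = C1*exp(-8*Integral(1/asin(y), y)/7)


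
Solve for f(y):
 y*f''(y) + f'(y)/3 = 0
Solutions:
 f(y) = C1 + C2*y^(2/3)


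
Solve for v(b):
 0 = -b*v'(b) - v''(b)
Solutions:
 v(b) = C1 + C2*erf(sqrt(2)*b/2)


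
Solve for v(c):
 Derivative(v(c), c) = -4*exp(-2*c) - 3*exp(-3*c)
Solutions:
 v(c) = C1 + 2*exp(-2*c) + exp(-3*c)


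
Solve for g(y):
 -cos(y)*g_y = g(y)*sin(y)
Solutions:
 g(y) = C1*cos(y)


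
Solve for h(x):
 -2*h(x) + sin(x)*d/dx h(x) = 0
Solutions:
 h(x) = C1*(cos(x) - 1)/(cos(x) + 1)


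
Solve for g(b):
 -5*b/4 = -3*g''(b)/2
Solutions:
 g(b) = C1 + C2*b + 5*b^3/36


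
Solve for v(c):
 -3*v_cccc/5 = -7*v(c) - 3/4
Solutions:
 v(c) = C1*exp(-3^(3/4)*35^(1/4)*c/3) + C2*exp(3^(3/4)*35^(1/4)*c/3) + C3*sin(3^(3/4)*35^(1/4)*c/3) + C4*cos(3^(3/4)*35^(1/4)*c/3) - 3/28


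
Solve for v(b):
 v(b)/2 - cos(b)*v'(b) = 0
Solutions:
 v(b) = C1*(sin(b) + 1)^(1/4)/(sin(b) - 1)^(1/4)


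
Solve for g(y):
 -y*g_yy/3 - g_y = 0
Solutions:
 g(y) = C1 + C2/y^2


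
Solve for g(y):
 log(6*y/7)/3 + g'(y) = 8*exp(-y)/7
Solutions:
 g(y) = C1 - y*log(y)/3 + y*(-log(6) + 1 + log(7))/3 - 8*exp(-y)/7


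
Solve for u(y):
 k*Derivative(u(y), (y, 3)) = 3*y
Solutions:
 u(y) = C1 + C2*y + C3*y^2 + y^4/(8*k)


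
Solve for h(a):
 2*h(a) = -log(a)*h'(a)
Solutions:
 h(a) = C1*exp(-2*li(a))


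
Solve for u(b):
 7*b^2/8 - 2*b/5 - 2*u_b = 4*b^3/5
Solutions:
 u(b) = C1 - b^4/10 + 7*b^3/48 - b^2/10


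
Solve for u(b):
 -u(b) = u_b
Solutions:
 u(b) = C1*exp(-b)


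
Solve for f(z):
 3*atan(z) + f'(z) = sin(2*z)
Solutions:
 f(z) = C1 - 3*z*atan(z) + 3*log(z^2 + 1)/2 - cos(2*z)/2


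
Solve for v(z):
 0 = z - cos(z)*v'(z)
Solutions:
 v(z) = C1 + Integral(z/cos(z), z)


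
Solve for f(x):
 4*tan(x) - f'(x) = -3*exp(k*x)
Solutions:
 f(x) = C1 + 3*Piecewise((exp(k*x)/k, Ne(k, 0)), (x, True)) - 4*log(cos(x))


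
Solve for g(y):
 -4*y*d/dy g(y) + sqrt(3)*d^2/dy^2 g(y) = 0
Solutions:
 g(y) = C1 + C2*erfi(sqrt(2)*3^(3/4)*y/3)


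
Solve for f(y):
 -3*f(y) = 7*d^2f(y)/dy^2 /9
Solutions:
 f(y) = C1*sin(3*sqrt(21)*y/7) + C2*cos(3*sqrt(21)*y/7)


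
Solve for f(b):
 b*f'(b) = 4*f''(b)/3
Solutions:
 f(b) = C1 + C2*erfi(sqrt(6)*b/4)


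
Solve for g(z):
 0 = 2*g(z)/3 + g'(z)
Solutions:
 g(z) = C1*exp(-2*z/3)


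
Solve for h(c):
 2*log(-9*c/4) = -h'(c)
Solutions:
 h(c) = C1 - 2*c*log(-c) + 2*c*(-2*log(3) + 1 + 2*log(2))


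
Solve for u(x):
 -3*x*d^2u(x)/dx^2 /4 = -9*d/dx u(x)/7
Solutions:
 u(x) = C1 + C2*x^(19/7)


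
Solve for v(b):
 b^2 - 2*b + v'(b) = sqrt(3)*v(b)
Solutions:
 v(b) = C1*exp(sqrt(3)*b) + sqrt(3)*b^2/3 - 2*sqrt(3)*b/3 + 2*b/3 - 2/3 + 2*sqrt(3)/9


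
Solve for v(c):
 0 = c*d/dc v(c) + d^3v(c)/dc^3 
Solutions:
 v(c) = C1 + Integral(C2*airyai(-c) + C3*airybi(-c), c)


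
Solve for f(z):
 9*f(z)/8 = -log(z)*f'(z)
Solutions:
 f(z) = C1*exp(-9*li(z)/8)


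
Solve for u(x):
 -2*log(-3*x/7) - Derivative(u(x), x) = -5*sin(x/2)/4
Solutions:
 u(x) = C1 - 2*x*log(-x) - 2*x*log(3) + 2*x + 2*x*log(7) - 5*cos(x/2)/2


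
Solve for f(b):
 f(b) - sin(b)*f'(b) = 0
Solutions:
 f(b) = C1*sqrt(cos(b) - 1)/sqrt(cos(b) + 1)


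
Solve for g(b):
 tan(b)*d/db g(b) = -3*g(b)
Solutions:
 g(b) = C1/sin(b)^3


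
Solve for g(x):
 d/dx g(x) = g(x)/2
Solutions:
 g(x) = C1*exp(x/2)


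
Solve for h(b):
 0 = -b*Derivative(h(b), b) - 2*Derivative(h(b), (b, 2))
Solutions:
 h(b) = C1 + C2*erf(b/2)


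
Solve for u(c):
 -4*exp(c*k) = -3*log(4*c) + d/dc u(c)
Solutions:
 u(c) = C1 + 3*c*log(c) + 3*c*(-1 + 2*log(2)) + Piecewise((-4*exp(c*k)/k, Ne(k, 0)), (-4*c, True))


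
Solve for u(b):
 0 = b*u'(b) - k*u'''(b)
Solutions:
 u(b) = C1 + Integral(C2*airyai(b*(1/k)^(1/3)) + C3*airybi(b*(1/k)^(1/3)), b)


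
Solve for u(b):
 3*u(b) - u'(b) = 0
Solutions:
 u(b) = C1*exp(3*b)


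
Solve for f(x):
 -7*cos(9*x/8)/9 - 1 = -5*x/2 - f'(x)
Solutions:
 f(x) = C1 - 5*x^2/4 + x + 56*sin(9*x/8)/81


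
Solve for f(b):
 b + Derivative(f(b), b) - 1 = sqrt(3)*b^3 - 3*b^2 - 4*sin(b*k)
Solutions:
 f(b) = C1 + sqrt(3)*b^4/4 - b^3 - b^2/2 + b + 4*cos(b*k)/k


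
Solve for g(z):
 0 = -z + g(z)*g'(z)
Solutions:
 g(z) = -sqrt(C1 + z^2)
 g(z) = sqrt(C1 + z^2)


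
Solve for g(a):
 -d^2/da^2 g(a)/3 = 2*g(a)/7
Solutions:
 g(a) = C1*sin(sqrt(42)*a/7) + C2*cos(sqrt(42)*a/7)


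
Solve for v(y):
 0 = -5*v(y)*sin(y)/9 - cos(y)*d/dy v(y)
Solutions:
 v(y) = C1*cos(y)^(5/9)


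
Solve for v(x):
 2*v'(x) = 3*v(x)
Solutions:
 v(x) = C1*exp(3*x/2)


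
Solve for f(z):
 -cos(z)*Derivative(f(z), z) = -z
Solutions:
 f(z) = C1 + Integral(z/cos(z), z)


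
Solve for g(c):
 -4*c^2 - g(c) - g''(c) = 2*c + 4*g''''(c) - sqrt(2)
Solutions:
 g(c) = -4*c^2 - 2*c + (C1*sin(sqrt(2)*c*cos(atan(sqrt(15))/2)/2) + C2*cos(sqrt(2)*c*cos(atan(sqrt(15))/2)/2))*exp(-sqrt(2)*c*sin(atan(sqrt(15))/2)/2) + (C3*sin(sqrt(2)*c*cos(atan(sqrt(15))/2)/2) + C4*cos(sqrt(2)*c*cos(atan(sqrt(15))/2)/2))*exp(sqrt(2)*c*sin(atan(sqrt(15))/2)/2) + sqrt(2) + 8


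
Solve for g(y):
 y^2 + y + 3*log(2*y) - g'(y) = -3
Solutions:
 g(y) = C1 + y^3/3 + y^2/2 + 3*y*log(y) + y*log(8)


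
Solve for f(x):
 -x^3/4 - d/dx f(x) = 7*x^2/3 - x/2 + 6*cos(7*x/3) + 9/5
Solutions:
 f(x) = C1 - x^4/16 - 7*x^3/9 + x^2/4 - 9*x/5 - 18*sin(7*x/3)/7


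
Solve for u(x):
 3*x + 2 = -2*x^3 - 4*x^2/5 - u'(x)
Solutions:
 u(x) = C1 - x^4/2 - 4*x^3/15 - 3*x^2/2 - 2*x


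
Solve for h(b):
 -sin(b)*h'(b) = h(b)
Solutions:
 h(b) = C1*sqrt(cos(b) + 1)/sqrt(cos(b) - 1)


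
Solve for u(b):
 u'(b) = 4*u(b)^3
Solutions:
 u(b) = -sqrt(2)*sqrt(-1/(C1 + 4*b))/2
 u(b) = sqrt(2)*sqrt(-1/(C1 + 4*b))/2


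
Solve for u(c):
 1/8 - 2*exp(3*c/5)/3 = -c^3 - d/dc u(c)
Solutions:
 u(c) = C1 - c^4/4 - c/8 + 10*exp(3*c/5)/9


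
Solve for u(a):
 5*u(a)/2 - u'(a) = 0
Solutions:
 u(a) = C1*exp(5*a/2)


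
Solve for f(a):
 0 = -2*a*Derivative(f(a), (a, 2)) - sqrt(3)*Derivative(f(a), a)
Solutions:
 f(a) = C1 + C2*a^(1 - sqrt(3)/2)


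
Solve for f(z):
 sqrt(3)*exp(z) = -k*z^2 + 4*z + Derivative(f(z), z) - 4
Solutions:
 f(z) = C1 + k*z^3/3 - 2*z^2 + 4*z + sqrt(3)*exp(z)


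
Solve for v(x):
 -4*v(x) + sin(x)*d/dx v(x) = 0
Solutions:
 v(x) = C1*(cos(x)^2 - 2*cos(x) + 1)/(cos(x)^2 + 2*cos(x) + 1)


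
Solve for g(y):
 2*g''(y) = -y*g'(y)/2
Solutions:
 g(y) = C1 + C2*erf(sqrt(2)*y/4)


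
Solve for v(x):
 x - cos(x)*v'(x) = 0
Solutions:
 v(x) = C1 + Integral(x/cos(x), x)


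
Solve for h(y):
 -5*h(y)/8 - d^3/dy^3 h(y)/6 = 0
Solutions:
 h(y) = C3*exp(-30^(1/3)*y/2) + (C1*sin(10^(1/3)*3^(5/6)*y/4) + C2*cos(10^(1/3)*3^(5/6)*y/4))*exp(30^(1/3)*y/4)


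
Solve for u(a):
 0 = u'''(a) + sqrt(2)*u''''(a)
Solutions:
 u(a) = C1 + C2*a + C3*a^2 + C4*exp(-sqrt(2)*a/2)


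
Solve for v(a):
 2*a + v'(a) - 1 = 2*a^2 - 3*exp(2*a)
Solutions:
 v(a) = C1 + 2*a^3/3 - a^2 + a - 3*exp(2*a)/2


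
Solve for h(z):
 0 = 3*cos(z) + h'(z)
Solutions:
 h(z) = C1 - 3*sin(z)


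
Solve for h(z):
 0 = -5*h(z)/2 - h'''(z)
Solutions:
 h(z) = C3*exp(-2^(2/3)*5^(1/3)*z/2) + (C1*sin(2^(2/3)*sqrt(3)*5^(1/3)*z/4) + C2*cos(2^(2/3)*sqrt(3)*5^(1/3)*z/4))*exp(2^(2/3)*5^(1/3)*z/4)


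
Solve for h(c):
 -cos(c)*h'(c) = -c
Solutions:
 h(c) = C1 + Integral(c/cos(c), c)


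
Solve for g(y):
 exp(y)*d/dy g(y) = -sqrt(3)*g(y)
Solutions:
 g(y) = C1*exp(sqrt(3)*exp(-y))


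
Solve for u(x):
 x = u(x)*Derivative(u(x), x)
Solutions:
 u(x) = -sqrt(C1 + x^2)
 u(x) = sqrt(C1 + x^2)


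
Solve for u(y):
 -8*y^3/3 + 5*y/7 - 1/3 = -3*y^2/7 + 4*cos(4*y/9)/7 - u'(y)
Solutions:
 u(y) = C1 + 2*y^4/3 - y^3/7 - 5*y^2/14 + y/3 + 9*sin(4*y/9)/7


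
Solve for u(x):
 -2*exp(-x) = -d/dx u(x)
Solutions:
 u(x) = C1 - 2*exp(-x)


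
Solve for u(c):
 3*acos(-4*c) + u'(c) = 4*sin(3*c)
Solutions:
 u(c) = C1 - 3*c*acos(-4*c) - 3*sqrt(1 - 16*c^2)/4 - 4*cos(3*c)/3


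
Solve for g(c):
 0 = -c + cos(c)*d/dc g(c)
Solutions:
 g(c) = C1 + Integral(c/cos(c), c)


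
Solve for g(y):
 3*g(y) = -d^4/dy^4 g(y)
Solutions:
 g(y) = (C1*sin(sqrt(2)*3^(1/4)*y/2) + C2*cos(sqrt(2)*3^(1/4)*y/2))*exp(-sqrt(2)*3^(1/4)*y/2) + (C3*sin(sqrt(2)*3^(1/4)*y/2) + C4*cos(sqrt(2)*3^(1/4)*y/2))*exp(sqrt(2)*3^(1/4)*y/2)


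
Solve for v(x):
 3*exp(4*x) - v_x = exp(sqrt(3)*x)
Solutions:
 v(x) = C1 + 3*exp(4*x)/4 - sqrt(3)*exp(sqrt(3)*x)/3


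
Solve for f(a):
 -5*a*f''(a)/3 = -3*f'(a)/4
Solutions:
 f(a) = C1 + C2*a^(29/20)


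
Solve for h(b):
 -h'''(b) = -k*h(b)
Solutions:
 h(b) = C1*exp(b*k^(1/3)) + C2*exp(b*k^(1/3)*(-1 + sqrt(3)*I)/2) + C3*exp(-b*k^(1/3)*(1 + sqrt(3)*I)/2)


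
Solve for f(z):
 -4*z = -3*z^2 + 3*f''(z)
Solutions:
 f(z) = C1 + C2*z + z^4/12 - 2*z^3/9
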